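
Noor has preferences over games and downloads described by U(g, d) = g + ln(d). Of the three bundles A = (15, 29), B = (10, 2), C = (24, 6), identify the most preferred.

Evaluate utility at each bundle:
U(A) = 18.367.
U(B) = 10.693.
U(C) = 25.792.
Highest utility is C, so C ≻ A ≻ B.

Bundle C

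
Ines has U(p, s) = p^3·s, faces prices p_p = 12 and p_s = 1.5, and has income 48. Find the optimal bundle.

MU_p = 3·p^2·s and MU_s = p^3.
MRS = MU_p/MU_s = (3/1)·s/p.
Tangency: set MRS = p_p/p_s = 12/1.5 = 8.
So (3/1)·s/p = 8, i.e. s = (8/3)·p.
Substitute into the budget 12·p + 1.5·s = 48: 16·p = 48, so p* = 3.
Then s* = (8/3)·3 = 8.

p* = 3, s* = 8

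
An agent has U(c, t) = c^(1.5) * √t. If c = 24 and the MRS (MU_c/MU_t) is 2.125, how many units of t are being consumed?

t = 17

MU_c = 1.5·√c·√t and MU_t = 0.5·c^(1.5)·t^(-0.5).
MRS = MU_c/MU_t = (3)·t/c.
Substitute c = 24: MRS = t/8. Setting t/8 = 2.125 gives t = 2.125·8 = 17.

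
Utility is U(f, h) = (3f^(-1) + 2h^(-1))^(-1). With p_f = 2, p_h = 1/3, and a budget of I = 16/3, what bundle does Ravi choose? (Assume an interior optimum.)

f* = 2, h* = 4

For CES with ρ = -1, MRS = (3/2)·(h/f)^2.
Tangency: set MRS = p_f/p_h = 2/(1/3) = 6.
So (h/f)^2 = 4; taking the square root, h/f = 2, i.e. h = 2·f.
Substitute into the budget 2·f + (1/3)·h = 16/3: (8/3)·f = 16/3, so f* = 2 and h* = 2·2 = 4.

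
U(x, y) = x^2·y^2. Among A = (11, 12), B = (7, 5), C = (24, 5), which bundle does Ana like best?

Bundle A

Evaluate utility at each bundle:
U(A) = 17424.
U(B) = 1225.
U(C) = 14400.
Highest utility is A, so A ≻ C ≻ B.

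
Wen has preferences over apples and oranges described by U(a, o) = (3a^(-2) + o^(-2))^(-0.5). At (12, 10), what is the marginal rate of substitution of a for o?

MRS = 125/72

For CES with ρ = -2, MRS = (3/1)·(o/a)^3.
At (12, 10): MRS = 125/72.
So at (12, 10) the consumer would give up 125/72 units of o for one more unit of a.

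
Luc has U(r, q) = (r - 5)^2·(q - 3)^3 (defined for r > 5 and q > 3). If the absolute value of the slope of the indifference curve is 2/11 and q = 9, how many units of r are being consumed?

MU_r = 2·(r−5)·(q−3)^3, MU_q = 3·(r−5)^2·(q−3)^2.
MRS = (2/3)·(q−3)/(r−5).
Substitute q = 9: MRS = 4/(r − 5). Setting this equal to 2/11 gives r − 5 = 4/(2/11) = 22, so r = 27.

r = 27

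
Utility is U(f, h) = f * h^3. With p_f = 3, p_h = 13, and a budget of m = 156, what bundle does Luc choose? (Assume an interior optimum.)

MU_f = h^3 and MU_h = 3·f·h^2.
MRS = MU_f/MU_h = (1/3)·h/f.
Tangency: set MRS = p_f/p_h = 3/13.
So (1/3)·h/f = 3/13, i.e. h = (9/13)·f.
Substitute into the budget 3·f + 13·h = 156: 12·f = 156, so f* = 13.
Then h* = (9/13)·13 = 9.

f* = 13, h* = 9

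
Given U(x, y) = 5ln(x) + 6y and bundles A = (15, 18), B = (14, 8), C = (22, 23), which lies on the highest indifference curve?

Bundle C

Evaluate utility at each bundle:
U(A) = 121.540.
U(B) = 61.195.
U(C) = 153.455.
Highest utility is C, so C ≻ A ≻ B.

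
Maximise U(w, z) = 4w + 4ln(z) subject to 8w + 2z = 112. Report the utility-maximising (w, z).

w* = 13, z* = 4

MU_w = 4, MU_z = 4/z.
MRS = 4 ÷ (4/z).
Tangency: set MRS = p_w/p_z = 8/2 = 4.
MRS depends only on z: z = 4 ⇒ z* = 4.
From the budget, 8·w = 112 − 2·4 = 104, so w* = 13.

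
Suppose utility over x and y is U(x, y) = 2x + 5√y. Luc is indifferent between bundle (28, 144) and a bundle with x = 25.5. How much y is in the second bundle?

U(28, 144) = 116.
Set U(25.5, y) = 116 and solve.
With x = 25.5: 5√y = 116 − 2·25.5 = 65, so √y = 13 and y = 169.
Check: U(25.5, 169) = 116.

y = 169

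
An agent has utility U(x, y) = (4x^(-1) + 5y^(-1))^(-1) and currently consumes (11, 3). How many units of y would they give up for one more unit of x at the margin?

For CES with ρ = -1, MRS = (4/5)·(y/x)^2.
At (11, 3): MRS = 36/605.
The indifference curve has slope −36/605 at this bundle.

MRS = 36/605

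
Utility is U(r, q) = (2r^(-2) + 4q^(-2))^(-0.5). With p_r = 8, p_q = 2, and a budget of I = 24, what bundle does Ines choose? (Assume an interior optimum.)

r* = 2, q* = 4

For CES with ρ = -2, MRS = (2/4)·(q/r)^3.
Tangency: set MRS = p_r/p_q = 8/2 = 4.
So (q/r)^3 = 8; taking the cube root, q/r = 2, i.e. q = 2·r.
Substitute into the budget 8·r + 2·q = 24: 12·r = 24, so r* = 2 and q* = 2·2 = 4.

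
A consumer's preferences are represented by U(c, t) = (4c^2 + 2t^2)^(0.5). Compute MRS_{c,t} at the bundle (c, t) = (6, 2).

For CES with ρ = 2, MRS = (4/2)·(t/c)^(-1).
At (6, 2): MRS = 6.
The indifference curve has slope −6 at this bundle.

MRS = 6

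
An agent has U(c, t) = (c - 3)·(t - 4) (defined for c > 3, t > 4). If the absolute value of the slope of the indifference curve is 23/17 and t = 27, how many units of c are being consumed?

MU_c = (t−4), MU_t = (c−3).
MRS = (t−4)/(c−3).
Substitute t = 27: MRS = 23/(c − 3). Setting this equal to 23/17 gives c − 3 = 23/(23/17) = 17, so c = 20.

c = 20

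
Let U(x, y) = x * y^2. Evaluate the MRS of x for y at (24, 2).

MRS = 1/24

MU_x = y^2 and MU_y = 2·x·y.
MRS = MU_x/MU_y = (1/2)·y/x.
At (24, 2): MRS = 1/24.
The indifference curve has slope −1/24 at this bundle.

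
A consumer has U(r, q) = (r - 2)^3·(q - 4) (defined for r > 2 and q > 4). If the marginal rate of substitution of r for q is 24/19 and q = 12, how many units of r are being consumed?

MU_r = 3·(r−2)^2·(q−4), MU_q = (r−2)^3.
MRS = (3/1)·(q−4)/(r−2).
Substitute q = 12: MRS = 24/(r − 2). Setting this equal to 24/19 gives r − 2 = 24/(24/19) = 19, so r = 21.

r = 21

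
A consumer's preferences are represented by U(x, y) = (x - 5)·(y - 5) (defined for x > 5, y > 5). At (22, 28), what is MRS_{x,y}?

MU_x = (y−5), MU_y = (x−5).
MRS = (y−5)/(x−5).
At (22, 28): MRS = 23/17.
That is, one extra unit of x is worth 23/17 units of y at the margin.

MRS = 23/17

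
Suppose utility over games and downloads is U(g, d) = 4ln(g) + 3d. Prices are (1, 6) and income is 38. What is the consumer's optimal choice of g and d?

g* = 8, d* = 5

MU_g = 4/g, MU_d = 3.
MRS = 4/g ÷ 3.
Tangency: set MRS = p_g/p_d = 1/6.
MRS depends only on g: (4/3)/g = 1/6 ⇒ g* = (4/3)/(1/6) = 8.
From the budget, 6·d = 38 − 1·8 = 30, so d* = 5.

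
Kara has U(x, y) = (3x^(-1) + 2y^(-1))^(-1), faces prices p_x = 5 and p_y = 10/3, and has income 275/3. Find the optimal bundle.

x* = 11, y* = 11

For CES with ρ = -1, MRS = (3/2)·(y/x)^2.
Tangency: set MRS = p_x/p_y = 5/(10/3) = 1.5.
So (y/x)^2 = 1; taking the square root, y/x = 1, i.e. y = x.
Substitute into the budget 5·x + (10/3)·y = 275/3: (25/3)·x = 275/3, so x* = 11 and y* = 11.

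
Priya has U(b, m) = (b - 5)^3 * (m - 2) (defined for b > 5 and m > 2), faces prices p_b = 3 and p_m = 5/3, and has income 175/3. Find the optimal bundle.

MU_b = 3·(b−5)^2·(m−2), MU_m = (b−5)^3.
MRS = (3/1)·(m−2)/(b−5).
Tangency: set MRS = p_b/p_m = 3/(5/3) = 1.8.
So (3/1)·(m − 2)/(b − 5) = 1.8, i.e. (m − 2) = 0.6·(b − 5).
Rewrite the budget in excess-of-subsistence terms: 3·(b − 5) + (5/3)·(m − 2) = 175/3 − 3·5 − (5/3)·2 = 40.
Substituting, 4·(b − 5) = 40, so b − 5 = 10 and b* = 15.
Then m − 2 = 0.6·10 = 6, so m* = 8.

b* = 15, m* = 8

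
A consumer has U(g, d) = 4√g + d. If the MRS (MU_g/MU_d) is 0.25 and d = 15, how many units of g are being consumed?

MU_g = 4/(2√g), MU_d = 1.
MRS = 4/(2√g) ÷ 1.
MRS depends only on g: 2/√g = 0.25 ⇒ √g = 2/0.25 = 8 ⇒ g = 64.

g = 64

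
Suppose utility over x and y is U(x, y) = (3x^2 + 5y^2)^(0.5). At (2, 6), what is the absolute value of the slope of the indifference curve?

MRS = 0.2

For CES with ρ = 2, MRS = (3/5)·(y/x)^(-1).
At (2, 6): MRS = 0.2.
That is, one extra unit of x is worth 0.2 units of y at the margin.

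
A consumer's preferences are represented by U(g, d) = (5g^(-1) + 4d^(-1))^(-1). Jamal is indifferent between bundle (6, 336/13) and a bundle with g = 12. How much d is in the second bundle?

d = 7

U depends on (g, d) only through S = 5g^(-1) + 4d^(-1), so equal utility means equal S. At (6, 336/13): S = 83/84.
With g = 12: 5·12^(-1) = 5/12, so 4d^(-1) = 83/84 − 5/12 = 4/7, i.e. d^(-1) = 1/7.
Hence d = 1/(1/7) = 7.
Check: U(12, 7) = 1.012.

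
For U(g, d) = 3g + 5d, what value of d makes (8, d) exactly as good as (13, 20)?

U(13, 20) = 139.
Set U(8, d) = 139 and solve.
3·8 + 5d = 139 ⇒ 5d = 115 ⇒ d = 23.
Check: U(8, 23) = 139.

d = 23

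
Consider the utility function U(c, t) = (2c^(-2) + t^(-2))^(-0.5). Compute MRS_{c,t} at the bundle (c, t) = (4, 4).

For CES with ρ = -2, MRS = (2/1)·(t/c)^3.
At (4, 4): MRS = 2.
So at (4, 4) the consumer would give up 2 units of t for one more unit of c.

MRS = 2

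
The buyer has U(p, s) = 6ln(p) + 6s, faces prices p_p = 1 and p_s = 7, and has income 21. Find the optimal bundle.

p* = 7, s* = 2

MU_p = 6/p, MU_s = 6.
MRS = 6/p ÷ 6.
Tangency: set MRS = p_p/p_s = 1/7.
MRS depends only on p: 1/p = 1/7 ⇒ p* = 1/(1/7) = 7.
From the budget, 7·s = 21 − 1·7 = 14, so s* = 2.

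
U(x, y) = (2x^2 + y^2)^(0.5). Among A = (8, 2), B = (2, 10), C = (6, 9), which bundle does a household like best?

Bundle C

Evaluate utility at each bundle:
U(A) = 11.489.
U(B) = 10.392.
U(C) = 12.369.
Highest utility is C, so C ≻ A ≻ B.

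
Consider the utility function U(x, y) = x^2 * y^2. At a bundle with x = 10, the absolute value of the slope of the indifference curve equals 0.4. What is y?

MU_x = 2·x·y^2 and MU_y = 2·x^2·y.
MRS = MU_x/MU_y = y/x.
Substitute x = 10: MRS = y/10. Setting y/10 = 0.4 gives y = 0.4·10 = 4.

y = 4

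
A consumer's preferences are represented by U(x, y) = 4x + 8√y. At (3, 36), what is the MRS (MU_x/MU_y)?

MU_x = 4, MU_y = 8/(2√y).
MRS = 4 ÷ (8/(2√y)).
At (3, 36): MRS = 6.
That is, one extra unit of x is worth 6 units of y at the margin.

MRS = 6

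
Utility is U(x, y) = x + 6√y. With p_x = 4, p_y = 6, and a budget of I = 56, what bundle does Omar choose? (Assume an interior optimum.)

x* = 8, y* = 4

MU_x = 1, MU_y = 6/(2√y).
MRS = 1 ÷ (6/(2√y)).
Tangency: set MRS = p_x/p_y = 4/6 = 2/3.
MRS depends only on y: (1/3)·√y = 2/3 ⇒ √y = (2/3)/(1/3) = 2 ⇒ y* = 4.
From the budget, 4·x = 56 − 6·4 = 32, so x* = 8.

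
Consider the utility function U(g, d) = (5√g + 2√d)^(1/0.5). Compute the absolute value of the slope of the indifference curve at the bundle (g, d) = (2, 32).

MRS = 10

For CES with ρ = 0.5, MRS = (5/2)·√(d/g).
At (2, 32): MRS = 10.
The indifference curve has slope −10 at this bundle.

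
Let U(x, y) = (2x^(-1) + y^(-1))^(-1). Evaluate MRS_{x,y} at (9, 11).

For CES with ρ = -1, MRS = (2/1)·(y/x)^2.
At (9, 11): MRS = 242/81.
That is, one extra unit of x is worth 242/81 units of y at the margin.

MRS = 242/81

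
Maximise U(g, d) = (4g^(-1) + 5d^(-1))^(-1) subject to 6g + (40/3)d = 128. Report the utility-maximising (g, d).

g* = 8, d* = 6

For CES with ρ = -1, MRS = (4/5)·(d/g)^2.
Tangency: set MRS = p_g/p_d = 6/(40/3) = 0.45.
So (d/g)^2 = 9/16; taking the square root, d/g = 0.75, i.e. d = 0.75·g.
Substitute into the budget 6·g + (40/3)·d = 128: 16·g = 128, so g* = 8 and d* = 0.75·8 = 6.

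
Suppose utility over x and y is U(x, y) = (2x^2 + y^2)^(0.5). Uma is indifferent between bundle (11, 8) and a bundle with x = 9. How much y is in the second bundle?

y = 12

U depends on (x, y) only through S = 2x^2 + y^2, so equal utility means equal S. At (11, 8): S = 306.
With x = 9: 2·9^2 = 162, so y^2 = 306 − 162 = 144.
Hence y = √144 = 12.
Check: U(9, 12) = 17.4929.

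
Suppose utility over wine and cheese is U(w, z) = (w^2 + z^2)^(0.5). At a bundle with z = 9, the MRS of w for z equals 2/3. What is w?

For CES with ρ = 2, MRS = (z/w)^(-1).
Setting (9/w)^(-1) = 2/3 gives 9/w = 1.5 and w = 6.

w = 6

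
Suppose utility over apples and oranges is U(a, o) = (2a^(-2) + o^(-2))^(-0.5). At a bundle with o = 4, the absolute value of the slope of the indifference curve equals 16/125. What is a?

a = 10

For CES with ρ = -2, MRS = (2/1)·(o/a)^3.
Setting (2/1)·(4/a)^3 = 16/125 gives (4/a)^3 = 8/125, so 4/a = 0.4 and a = 10.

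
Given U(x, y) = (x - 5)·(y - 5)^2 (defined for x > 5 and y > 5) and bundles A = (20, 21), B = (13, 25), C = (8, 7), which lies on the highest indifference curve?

Evaluate utility at each bundle:
U(A) = 3840.
U(B) = 3200.
U(C) = 12.
Highest utility is A, so A ≻ B ≻ C.

Bundle A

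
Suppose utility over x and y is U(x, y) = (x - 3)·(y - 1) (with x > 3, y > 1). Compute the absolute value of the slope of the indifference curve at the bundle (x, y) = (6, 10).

MU_x = (y−1), MU_y = (x−3).
MRS = (y−1)/(x−3).
At (6, 10): MRS = 3.
That is, one extra unit of x is worth 3 units of y at the margin.

MRS = 3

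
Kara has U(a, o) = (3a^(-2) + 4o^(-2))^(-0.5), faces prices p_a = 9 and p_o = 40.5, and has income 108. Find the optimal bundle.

For CES with ρ = -2, MRS = (3/4)·(o/a)^3.
Tangency: set MRS = p_a/p_o = 9/40.5 = 2/9.
So (o/a)^3 = 8/27; taking the cube root, o/a = 2/3, i.e. o = (2/3)·a.
Substitute into the budget 9·a + 40.5·o = 108: 36·a = 108, so a* = 3 and o* = (2/3)·3 = 2.

a* = 3, o* = 2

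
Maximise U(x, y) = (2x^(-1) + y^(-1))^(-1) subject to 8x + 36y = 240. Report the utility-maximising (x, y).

x* = 12, y* = 4

For CES with ρ = -1, MRS = (2/1)·(y/x)^2.
Tangency: set MRS = p_x/p_y = 8/36 = 2/9.
So (y/x)^2 = 1/9; taking the square root, y/x = 1/3, i.e. y = (1/3)·x.
Substitute into the budget 8·x + 36·y = 240: 20·x = 240, so x* = 12 and y* = (1/3)·12 = 4.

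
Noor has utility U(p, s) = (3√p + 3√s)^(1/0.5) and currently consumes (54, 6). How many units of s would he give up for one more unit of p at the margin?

For CES with ρ = 0.5, MRS = √(s/p).
At (54, 6): MRS = 1/3.
That is, one extra unit of p is worth 1/3 units of s at the margin.

MRS = 1/3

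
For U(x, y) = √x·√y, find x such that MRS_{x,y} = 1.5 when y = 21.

x = 14

MU_x = 0.5·x^(-0.5)·√y and MU_y = 0.5·√x·y^(-0.5).
MRS = MU_x/MU_y = y/x.
Substitute y = 21: MRS = 21/x. Setting 21/x = 1.5 gives x = 21/1.5 = 14.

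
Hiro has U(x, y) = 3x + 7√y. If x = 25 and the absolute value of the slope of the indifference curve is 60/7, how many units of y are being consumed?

MU_x = 3, MU_y = 7/(2√y).
MRS = 3 ÷ (7/(2√y)).
MRS depends only on y: (6/7)·√y = 60/7 ⇒ √y = (60/7)/(6/7) = 10 ⇒ y = 100.

y = 100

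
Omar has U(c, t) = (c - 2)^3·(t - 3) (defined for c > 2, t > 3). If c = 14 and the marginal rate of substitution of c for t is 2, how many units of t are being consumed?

MU_c = 3·(c−2)^2·(t−3), MU_t = (c−2)^3.
MRS = (3/1)·(t−3)/(c−2).
Substitute c = 14: MRS = (t − 3)/4. Setting this equal to 2 gives t − 3 = 2·4 = 8, so t = 11.

t = 11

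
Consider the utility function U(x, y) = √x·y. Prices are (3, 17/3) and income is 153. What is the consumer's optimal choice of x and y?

x* = 17, y* = 18

MU_x = 0.5·x^(-0.5)·y and MU_y = √x.
MRS = MU_x/MU_y = (0.5)·y/x.
Tangency: set MRS = p_x/p_y = 3/(17/3) = 9/17.
So (0.5)·y/x = 9/17, i.e. y = (18/17)·x.
Substitute into the budget 3·x + (17/3)·y = 153: 9·x = 153, so x* = 17.
Then y* = (18/17)·17 = 18.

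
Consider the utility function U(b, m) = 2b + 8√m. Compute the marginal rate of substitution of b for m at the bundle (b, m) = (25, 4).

MRS = 1

MU_b = 2, MU_m = 8/(2√m).
MRS = 2 ÷ (8/(2√m)).
At (25, 4): MRS = 1.
So at (25, 4) the consumer would give up 1 units of m for one more unit of b.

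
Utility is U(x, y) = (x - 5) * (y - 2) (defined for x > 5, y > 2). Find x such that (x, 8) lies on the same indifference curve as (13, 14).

U(13, 14) = 96.
Set U(x, 8) = 96 and solve.
With y = 8: (8 − 2) = 6, so (x − 5) = 96/6 = 16.
So x = 5 + 16 = 21.
Check: U(21, 8) = 96.

x = 21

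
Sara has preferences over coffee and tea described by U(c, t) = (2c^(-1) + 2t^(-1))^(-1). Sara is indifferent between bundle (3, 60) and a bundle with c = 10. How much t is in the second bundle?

t = 4

U depends on (c, t) only through S = 2c^(-1) + 2t^(-1), so equal utility means equal S. At (3, 60): S = 0.7.
With c = 10: 2·10^(-1) = 0.2, so 2t^(-1) = 0.7 − 0.2 = 0.5, i.e. t^(-1) = 0.25.
Hence t = 1/0.25 = 4.
Check: U(10, 4) = 1.4286.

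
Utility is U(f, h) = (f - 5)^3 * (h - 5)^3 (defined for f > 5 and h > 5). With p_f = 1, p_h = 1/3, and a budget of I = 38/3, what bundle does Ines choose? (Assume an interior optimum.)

f* = 8, h* = 14

MU_f = 3·(f−5)^2·(h−5)^3, MU_h = 3·(f−5)^3·(h−5)^2.
MRS = (h−5)/(f−5).
Tangency: set MRS = p_f/p_h = 1/(1/3) = 3.
So (h − 5)/(f − 5) = 3, i.e. (h − 5) = 3·(f − 5).
Rewrite the budget in excess-of-subsistence terms: 1·(f − 5) + (1/3)·(h − 5) = 38/3 − 1·5 − (1/3)·5 = 6.
Substituting, 2·(f − 5) = 6, so f − 5 = 3 and f* = 8.
Then h − 5 = 3·3 = 9, so h* = 14.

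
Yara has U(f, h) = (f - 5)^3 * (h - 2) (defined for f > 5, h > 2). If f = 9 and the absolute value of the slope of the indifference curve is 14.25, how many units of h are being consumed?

h = 21

MU_f = 3·(f−5)^2·(h−2), MU_h = (f−5)^3.
MRS = (3/1)·(h−2)/(f−5).
Substitute f = 9: MRS = (h − 2)/(4/3). Setting this equal to 14.25 gives h − 2 = 14.25·(4/3) = 19, so h = 21.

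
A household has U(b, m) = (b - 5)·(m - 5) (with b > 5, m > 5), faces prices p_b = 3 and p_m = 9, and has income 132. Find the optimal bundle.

MU_b = (m−5), MU_m = (b−5).
MRS = (m−5)/(b−5).
Tangency: set MRS = p_b/p_m = 3/9 = 1/3.
So (m − 5)/(b − 5) = 1/3, i.e. (m − 5) = (1/3)·(b − 5).
Rewrite the budget in excess-of-subsistence terms: 3·(b − 5) + 9·(m − 5) = 132 − 3·5 − 9·5 = 72.
Substituting, 6·(b − 5) = 72, so b − 5 = 12 and b* = 17.
Then m − 5 = (1/3)·12 = 4, so m* = 9.

b* = 17, m* = 9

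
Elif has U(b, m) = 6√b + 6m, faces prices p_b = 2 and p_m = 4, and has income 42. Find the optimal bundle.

b* = 1, m* = 10

MU_b = 6/(2√b), MU_m = 6.
MRS = 6/(2√b) ÷ 6.
Tangency: set MRS = p_b/p_m = 2/4 = 0.5.
MRS depends only on b: 0.5/√b = 0.5 ⇒ √b = 0.5/0.5 = 1 ⇒ b* = 1.
From the budget, 4·m = 42 − 2·1 = 40, so m* = 10.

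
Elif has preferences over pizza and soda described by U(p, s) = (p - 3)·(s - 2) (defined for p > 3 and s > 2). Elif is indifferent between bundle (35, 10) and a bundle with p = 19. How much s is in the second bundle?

s = 18

U(35, 10) = 256.
Set U(19, s) = 256 and solve.
With p = 19: (19 − 3) = 16, so (s − 2) = 256/16 = 16.
So s = 2 + 16 = 18.
Check: U(19, 18) = 256.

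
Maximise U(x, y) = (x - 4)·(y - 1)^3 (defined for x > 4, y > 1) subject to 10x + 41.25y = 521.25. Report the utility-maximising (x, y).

x* = 15, y* = 9

MU_x = (y−1)^3, MU_y = 3·(x−4)·(y−1)^2.
MRS = (1/3)·(y−1)/(x−4).
Tangency: set MRS = p_x/p_y = 10/41.25 = 8/33.
So (1/3)·(y − 1)/(x − 4) = 8/33, i.e. (y − 1) = (8/11)·(x − 4).
Rewrite the budget in excess-of-subsistence terms: 10·(x − 4) + 41.25·(y − 1) = 521.25 − 10·4 − 41.25·1 = 440.
Substituting, 40·(x − 4) = 440, so x − 4 = 11 and x* = 15.
Then y − 1 = (8/11)·11 = 8, so y* = 9.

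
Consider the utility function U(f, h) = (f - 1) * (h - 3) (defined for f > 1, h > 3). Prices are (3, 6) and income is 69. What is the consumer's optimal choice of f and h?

MU_f = (h−3), MU_h = (f−1).
MRS = (h−3)/(f−1).
Tangency: set MRS = p_f/p_h = 3/6 = 0.5.
So (h − 3)/(f − 1) = 0.5, i.e. (h − 3) = 0.5·(f − 1).
Rewrite the budget in excess-of-subsistence terms: 3·(f − 1) + 6·(h − 3) = 69 − 3·1 − 6·3 = 48.
Substituting, 6·(f − 1) = 48, so f − 1 = 8 and f* = 9.
Then h − 3 = 0.5·8 = 4, so h* = 7.

f* = 9, h* = 7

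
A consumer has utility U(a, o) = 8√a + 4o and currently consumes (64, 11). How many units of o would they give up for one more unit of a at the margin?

MU_a = 8/(2√a), MU_o = 4.
MRS = 8/(2√a) ÷ 4.
At (64, 11): MRS = 0.125.
The indifference curve has slope −0.125 at this bundle.

MRS = 0.125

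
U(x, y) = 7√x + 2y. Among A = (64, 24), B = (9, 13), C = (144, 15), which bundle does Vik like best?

Evaluate utility at each bundle:
U(A) = 104.000.
U(B) = 47.000.
U(C) = 114.000.
Highest utility is C, so C ≻ A ≻ B.

Bundle C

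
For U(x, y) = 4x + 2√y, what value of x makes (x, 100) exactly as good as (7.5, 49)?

U(7.5, 49) = 44.
Set U(x, 100) = 44 and solve.
With y = 100: √100 = 10, so 4x = 44 − 2·10 = 24 and x = 6.
Check: U(6, 100) = 44.

x = 6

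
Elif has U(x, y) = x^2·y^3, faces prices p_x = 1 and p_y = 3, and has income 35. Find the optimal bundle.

MU_x = 2·x·y^3 and MU_y = 3·x^2·y^2.
MRS = MU_x/MU_y = (2/3)·y/x.
Tangency: set MRS = p_x/p_y = 1/3.
So (2/3)·y/x = 1/3, i.e. y = 0.5·x.
Substitute into the budget 1·x + 3·y = 35: 2.5·x = 35, so x* = 14.
Then y* = 0.5·14 = 7.

x* = 14, y* = 7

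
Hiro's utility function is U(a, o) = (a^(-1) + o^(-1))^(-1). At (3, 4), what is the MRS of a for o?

For CES with ρ = -1, MRS = (o/a)^2.
At (3, 4): MRS = 16/9.
So at (3, 4) the consumer would give up 16/9 units of o for one more unit of a.

MRS = 16/9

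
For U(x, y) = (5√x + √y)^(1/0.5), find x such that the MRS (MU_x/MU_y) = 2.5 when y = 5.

For CES with ρ = 0.5, MRS = (5/1)·√(y/x).
Setting (5/1)·√(5/x) = 2.5 gives √(5/x) = 0.5, so 5/x = 0.25 and x = 20.

x = 20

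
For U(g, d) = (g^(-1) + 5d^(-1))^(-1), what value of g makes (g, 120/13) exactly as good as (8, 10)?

g = 12

U depends on (g, d) only through S = g^(-1) + 5d^(-1), so equal utility means equal S. At (8, 10): S = 0.625.
With d = 120/13: 5·(120/13)^(-1) = 13/24, so g^(-1) = 0.625 − 13/24 = 1/12.
Hence g = 1/(1/12) = 12.
Check: U(12, 120/13) = 1.6.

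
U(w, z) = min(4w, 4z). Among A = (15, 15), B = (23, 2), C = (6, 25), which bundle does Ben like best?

Bundle A

Evaluate utility at each bundle:
U(A) = 60.
U(B) = 8.
U(C) = 24.
Highest utility is A, so A ≻ C ≻ B.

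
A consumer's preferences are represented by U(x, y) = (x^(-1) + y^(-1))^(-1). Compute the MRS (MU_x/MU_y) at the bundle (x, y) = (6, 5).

For CES with ρ = -1, MRS = (y/x)^2.
At (6, 5): MRS = 25/36.
That is, one extra unit of x is worth 25/36 units of y at the margin.

MRS = 25/36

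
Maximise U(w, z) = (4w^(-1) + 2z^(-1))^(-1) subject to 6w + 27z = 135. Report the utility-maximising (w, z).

For CES with ρ = -1, MRS = (4/2)·(z/w)^2.
Tangency: set MRS = p_w/p_z = 6/27 = 2/9.
So (z/w)^2 = 1/9; taking the square root, z/w = 1/3, i.e. z = (1/3)·w.
Substitute into the budget 6·w + 27·z = 135: 15·w = 135, so w* = 9 and z* = (1/3)·9 = 3.

w* = 9, z* = 3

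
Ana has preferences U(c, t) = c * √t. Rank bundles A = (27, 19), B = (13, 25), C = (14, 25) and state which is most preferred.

Bundle A

Evaluate utility at each bundle:
U(A) = 117.690.
U(B) = 65.000.
U(C) = 70.000.
Highest utility is A, so A ≻ C ≻ B.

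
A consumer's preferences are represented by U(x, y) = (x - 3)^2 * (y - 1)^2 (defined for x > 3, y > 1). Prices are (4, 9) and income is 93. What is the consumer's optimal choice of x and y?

x* = 12, y* = 5

MU_x = 2·(x−3)·(y−1)^2, MU_y = 2·(x−3)^2·(y−1).
MRS = (y−1)/(x−3).
Tangency: set MRS = p_x/p_y = 4/9.
So (y − 1)/(x − 3) = 4/9, i.e. (y − 1) = (4/9)·(x − 3).
Rewrite the budget in excess-of-subsistence terms: 4·(x − 3) + 9·(y − 1) = 93 − 4·3 − 9·1 = 72.
Substituting, 8·(x − 3) = 72, so x − 3 = 9 and x* = 12.
Then y − 1 = (4/9)·9 = 4, so y* = 5.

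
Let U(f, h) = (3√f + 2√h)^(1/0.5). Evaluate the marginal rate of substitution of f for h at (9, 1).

For CES with ρ = 0.5, MRS = (3/2)·√(h/f).
At (9, 1): MRS = 0.5.
That is, one extra unit of f is worth 0.5 units of h at the margin.

MRS = 0.5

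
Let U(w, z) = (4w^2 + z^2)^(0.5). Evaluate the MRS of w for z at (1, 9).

MRS = 4/9

For CES with ρ = 2, MRS = (4/1)·(z/w)^(-1).
At (1, 9): MRS = 4/9.
So at (1, 9) the consumer would give up 4/9 units of z for one more unit of w.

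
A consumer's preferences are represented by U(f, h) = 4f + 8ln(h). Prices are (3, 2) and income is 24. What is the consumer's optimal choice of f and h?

f* = 6, h* = 3

MU_f = 4, MU_h = 8/h.
MRS = 4 ÷ (8/h).
Tangency: set MRS = p_f/p_h = 3/2 = 1.5.
MRS depends only on h: 0.5·h = 1.5 ⇒ h* = 1.5/0.5 = 3.
From the budget, 3·f = 24 − 2·3 = 18, so f* = 6.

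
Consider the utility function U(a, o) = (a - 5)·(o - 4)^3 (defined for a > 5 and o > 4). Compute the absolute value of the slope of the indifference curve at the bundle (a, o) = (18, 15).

MU_a = (o−4)^3, MU_o = 3·(a−5)·(o−4)^2.
MRS = (1/3)·(o−4)/(a−5).
At (18, 15): MRS = 11/39.
The indifference curve has slope −11/39 at this bundle.

MRS = 11/39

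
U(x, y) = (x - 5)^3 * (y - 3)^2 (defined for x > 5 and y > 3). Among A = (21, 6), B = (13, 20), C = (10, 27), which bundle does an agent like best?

Evaluate utility at each bundle:
U(A) = 36864.
U(B) = 147968.
U(C) = 72000.
Highest utility is B, so B ≻ C ≻ A.

Bundle B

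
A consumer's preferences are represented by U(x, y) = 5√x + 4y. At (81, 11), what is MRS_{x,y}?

MRS = 5/72

MU_x = 5/(2√x), MU_y = 4.
MRS = 5/(2√x) ÷ 4.
At (81, 11): MRS = 5/72.
So at (81, 11) the consumer would give up 5/72 units of y for one more unit of x.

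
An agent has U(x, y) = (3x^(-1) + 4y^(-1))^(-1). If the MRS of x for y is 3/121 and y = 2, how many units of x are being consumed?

x = 11

For CES with ρ = -1, MRS = (3/4)·(y/x)^2.
Setting (3/4)·(2/x)^2 = 3/121 gives (2/x)^2 = 4/121, so 2/x = 2/11 and x = 11.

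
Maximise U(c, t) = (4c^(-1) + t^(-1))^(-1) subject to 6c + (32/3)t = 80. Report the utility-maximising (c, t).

For CES with ρ = -1, MRS = (4/1)·(t/c)^2.
Tangency: set MRS = p_c/p_t = 6/(32/3) = 9/16.
So (t/c)^2 = 9/64; taking the square root, t/c = 0.375, i.e. t = 0.375·c.
Substitute into the budget 6·c + (32/3)·t = 80: 10·c = 80, so c* = 8 and t* = 0.375·8 = 3.

c* = 8, t* = 3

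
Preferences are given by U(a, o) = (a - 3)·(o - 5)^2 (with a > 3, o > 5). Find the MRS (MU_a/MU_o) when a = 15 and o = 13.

MU_a = (o−5)^2, MU_o = 2·(a−3)·(o−5).
MRS = (1/2)·(o−5)/(a−3).
At (15, 13): MRS = 1/3.
The indifference curve has slope −1/3 at this bundle.

MRS = 1/3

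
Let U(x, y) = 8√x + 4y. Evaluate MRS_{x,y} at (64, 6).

MRS = 0.125

MU_x = 8/(2√x), MU_y = 4.
MRS = 8/(2√x) ÷ 4.
At (64, 6): MRS = 0.125.
The indifference curve has slope −0.125 at this bundle.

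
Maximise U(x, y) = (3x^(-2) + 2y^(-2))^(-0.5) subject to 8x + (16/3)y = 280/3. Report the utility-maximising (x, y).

x* = 7, y* = 7

For CES with ρ = -2, MRS = (3/2)·(y/x)^3.
Tangency: set MRS = p_x/p_y = 8/(16/3) = 1.5.
So (y/x)^3 = 1; taking the cube root, y/x = 1, i.e. y = x.
Substitute into the budget 8·x + (16/3)·y = 280/3: (40/3)·x = 280/3, so x* = 7 and y* = 7.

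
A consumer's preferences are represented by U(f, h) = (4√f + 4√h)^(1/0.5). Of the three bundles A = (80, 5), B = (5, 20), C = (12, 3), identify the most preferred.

Evaluate utility at each bundle:
U(A) = 2000.000.
U(B) = 720.000.
U(C) = 432.000.
Highest utility is A, so A ≻ B ≻ C.

Bundle A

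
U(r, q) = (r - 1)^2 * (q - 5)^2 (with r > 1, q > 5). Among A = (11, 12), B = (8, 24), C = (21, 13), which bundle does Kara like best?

Bundle C

Evaluate utility at each bundle:
U(A) = 4900.
U(B) = 17689.
U(C) = 25600.
Highest utility is C, so C ≻ B ≻ A.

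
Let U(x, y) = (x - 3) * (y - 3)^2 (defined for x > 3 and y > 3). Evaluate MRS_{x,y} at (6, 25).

MRS = 11/3

MU_x = (y−3)^2, MU_y = 2·(x−3)·(y−3).
MRS = (1/2)·(y−3)/(x−3).
At (6, 25): MRS = 11/3.
The indifference curve has slope −11/3 at this bundle.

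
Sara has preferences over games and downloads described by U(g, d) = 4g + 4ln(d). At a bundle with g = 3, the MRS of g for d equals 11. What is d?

MU_g = 4, MU_d = 4/d.
MRS = 4 ÷ (4/d).
MRS depends only on d: d = 11 ⇒ d = 11.

d = 11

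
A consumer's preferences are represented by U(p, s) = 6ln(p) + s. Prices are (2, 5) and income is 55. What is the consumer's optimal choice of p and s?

p* = 15, s* = 5

MU_p = 6/p, MU_s = 1.
MRS = 6/p ÷ 1.
Tangency: set MRS = p_p/p_s = 2/5 = 0.4.
MRS depends only on p: 6/p = 0.4 ⇒ p* = 6/0.4 = 15.
From the budget, 5·s = 55 − 2·15 = 25, so s* = 5.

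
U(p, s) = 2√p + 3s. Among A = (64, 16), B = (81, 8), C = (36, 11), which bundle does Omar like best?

Evaluate utility at each bundle:
U(A) = 64.000.
U(B) = 42.000.
U(C) = 45.000.
Highest utility is A, so A ≻ C ≻ B.

Bundle A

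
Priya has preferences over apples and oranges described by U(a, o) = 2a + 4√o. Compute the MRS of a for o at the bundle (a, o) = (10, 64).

MU_a = 2, MU_o = 4/(2√o).
MRS = 2 ÷ (4/(2√o)).
At (10, 64): MRS = 8.
The indifference curve has slope −8 at this bundle.

MRS = 8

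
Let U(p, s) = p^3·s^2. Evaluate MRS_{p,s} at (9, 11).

MRS = 11/6

MU_p = 3·p^2·s^2 and MU_s = 2·p^3·s.
MRS = MU_p/MU_s = (3/2)·s/p.
At (9, 11): MRS = 11/6.
So at (9, 11) the consumer would give up 11/6 units of s for one more unit of p.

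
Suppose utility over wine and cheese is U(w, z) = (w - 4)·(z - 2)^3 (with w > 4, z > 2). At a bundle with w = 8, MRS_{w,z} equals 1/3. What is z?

z = 6

MU_w = (z−2)^3, MU_z = 3·(w−4)·(z−2)^2.
MRS = (1/3)·(z−2)/(w−4).
Substitute w = 8: MRS = (z − 2)/12. Setting this equal to 1/3 gives z − 2 = (1/3)·12 = 4, so z = 6.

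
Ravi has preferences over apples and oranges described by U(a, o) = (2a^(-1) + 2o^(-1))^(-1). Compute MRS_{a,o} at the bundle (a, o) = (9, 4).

MRS = 16/81

For CES with ρ = -1, MRS = (o/a)^2.
At (9, 4): MRS = 16/81.
The indifference curve has slope −16/81 at this bundle.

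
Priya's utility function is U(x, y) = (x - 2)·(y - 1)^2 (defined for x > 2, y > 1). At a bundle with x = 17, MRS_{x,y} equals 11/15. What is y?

y = 23

MU_x = (y−1)^2, MU_y = 2·(x−2)·(y−1).
MRS = (1/2)·(y−1)/(x−2).
Substitute x = 17: MRS = (y − 1)/30. Setting this equal to 11/15 gives y − 1 = (11/15)·30 = 22, so y = 23.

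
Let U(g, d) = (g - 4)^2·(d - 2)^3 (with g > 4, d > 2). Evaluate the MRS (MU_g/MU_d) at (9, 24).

MRS = 44/15

MU_g = 2·(g−4)·(d−2)^3, MU_d = 3·(g−4)^2·(d−2)^2.
MRS = (2/3)·(d−2)/(g−4).
At (9, 24): MRS = 44/15.
So at (9, 24) the consumer would give up 44/15 units of d for one more unit of g.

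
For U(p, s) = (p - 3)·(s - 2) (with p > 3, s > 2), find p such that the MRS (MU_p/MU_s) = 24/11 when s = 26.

p = 14

MU_p = (s−2), MU_s = (p−3).
MRS = (s−2)/(p−3).
Substitute s = 26: MRS = 24/(p − 3). Setting this equal to 24/11 gives p − 3 = 24/(24/11) = 11, so p = 14.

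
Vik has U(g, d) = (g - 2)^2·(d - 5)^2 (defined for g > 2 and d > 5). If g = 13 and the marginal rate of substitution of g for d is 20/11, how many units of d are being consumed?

d = 25

MU_g = 2·(g−2)·(d−5)^2, MU_d = 2·(g−2)^2·(d−5).
MRS = (d−5)/(g−2).
Substitute g = 13: MRS = (d − 5)/11. Setting this equal to 20/11 gives d − 5 = (20/11)·11 = 20, so d = 25.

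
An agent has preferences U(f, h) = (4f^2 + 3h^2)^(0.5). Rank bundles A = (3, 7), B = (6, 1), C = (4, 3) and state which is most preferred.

Evaluate utility at each bundle:
U(A) = 13.528.
U(B) = 12.124.
U(C) = 9.539.
Highest utility is A, so A ≻ B ≻ C.

Bundle A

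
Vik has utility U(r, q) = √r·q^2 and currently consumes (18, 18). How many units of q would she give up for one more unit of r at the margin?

MU_r = 0.5·r^(-0.5)·q^2 and MU_q = 2·√r·q.
MRS = MU_r/MU_q = (0.25)·q/r.
At (18, 18): MRS = 0.25.
That is, one extra unit of r is worth 0.25 units of q at the margin.

MRS = 0.25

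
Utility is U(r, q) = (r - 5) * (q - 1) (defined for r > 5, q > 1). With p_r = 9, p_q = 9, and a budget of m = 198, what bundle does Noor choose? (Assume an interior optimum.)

MU_r = (q−1), MU_q = (r−5).
MRS = (q−1)/(r−5).
Tangency: set MRS = p_r/p_q = 9/9 = 1.
So (q − 1)/(r − 5) = 1, i.e. (q − 1) = (r − 5).
Rewrite the budget in excess-of-subsistence terms: 9·(r − 5) + 9·(q − 1) = 198 − 9·5 − 9·1 = 144.
Substituting, 18·(r − 5) = 144, so r − 5 = 8 and r* = 13.
Then q − 1 = 8, so q* = 9.

r* = 13, q* = 9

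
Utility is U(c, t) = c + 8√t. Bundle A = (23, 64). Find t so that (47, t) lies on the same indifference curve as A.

U(23, 64) = 87.
Set U(47, t) = 87 and solve.
With c = 47: 8√t = 87 − 47 = 40, so √t = 5 and t = 25.
Check: U(47, 25) = 87.

t = 25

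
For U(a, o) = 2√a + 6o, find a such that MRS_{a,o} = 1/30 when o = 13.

MU_a = 2/(2√a), MU_o = 6.
MRS = 2/(2√a) ÷ 6.
MRS depends only on a: (1/6)/√a = 1/30 ⇒ √a = (1/6)/(1/30) = 5 ⇒ a = 25.

a = 25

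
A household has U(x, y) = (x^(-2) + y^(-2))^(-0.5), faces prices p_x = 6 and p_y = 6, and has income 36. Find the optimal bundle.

x* = 3, y* = 3

For CES with ρ = -2, MRS = (y/x)^3.
Tangency: set MRS = p_x/p_y = 6/6 = 1.
So (y/x)^3 = 1; taking the cube root, y/x = 1, i.e. y = x.
Substitute into the budget 6·x + 6·y = 36: 12·x = 36, so x* = 3 and y* = 3.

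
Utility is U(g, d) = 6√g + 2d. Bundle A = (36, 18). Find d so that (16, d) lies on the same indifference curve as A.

d = 24

U(36, 18) = 72.
Set U(16, d) = 72 and solve.
With g = 16: √16 = 4, so 2d = 72 − 6·4 = 48 and d = 24.
Check: U(16, 24) = 72.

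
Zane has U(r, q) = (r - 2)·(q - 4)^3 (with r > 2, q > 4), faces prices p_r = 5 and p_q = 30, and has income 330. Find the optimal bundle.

MU_r = (q−4)^3, MU_q = 3·(r−2)·(q−4)^2.
MRS = (1/3)·(q−4)/(r−2).
Tangency: set MRS = p_r/p_q = 5/30 = 1/6.
So (1/3)·(q − 4)/(r − 2) = 1/6, i.e. (q − 4) = 0.5·(r − 2).
Rewrite the budget in excess-of-subsistence terms: 5·(r − 2) + 30·(q − 4) = 330 − 5·2 − 30·4 = 200.
Substituting, 20·(r − 2) = 200, so r − 2 = 10 and r* = 12.
Then q − 4 = 0.5·10 = 5, so q* = 9.

r* = 12, q* = 9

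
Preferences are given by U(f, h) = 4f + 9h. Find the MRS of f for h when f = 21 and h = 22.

MU_f = 4, MU_h = 9, so MRS = 4/9 at every bundle.
At (21, 22): MRS = 4/9.
The indifference curve has slope −4/9 at this bundle.

MRS = 4/9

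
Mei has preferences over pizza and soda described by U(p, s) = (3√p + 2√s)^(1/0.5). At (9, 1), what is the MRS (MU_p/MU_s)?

MRS = 0.5

For CES with ρ = 0.5, MRS = (3/2)·√(s/p).
At (9, 1): MRS = 0.5.
The indifference curve has slope −0.5 at this bundle.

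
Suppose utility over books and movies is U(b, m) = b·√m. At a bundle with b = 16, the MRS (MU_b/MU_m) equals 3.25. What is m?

m = 26

MU_b = √m and MU_m = 0.5·b·m^(-0.5).
MRS = MU_b/MU_m = (2)·m/b.
Substitute b = 16: MRS = m/8. Setting m/8 = 3.25 gives m = 3.25·8 = 26.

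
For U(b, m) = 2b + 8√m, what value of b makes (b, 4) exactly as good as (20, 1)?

b = 16

U(20, 1) = 48.
Set U(b, 4) = 48 and solve.
With m = 4: √4 = 2, so 2b = 48 − 8·2 = 32 and b = 16.
Check: U(16, 4) = 48.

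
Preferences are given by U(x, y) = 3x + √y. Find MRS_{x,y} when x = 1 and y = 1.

MRS = 6

MU_x = 3, MU_y = 1/(2√y).
MRS = 3 ÷ (1/(2√y)).
At (1, 1): MRS = 6.
The indifference curve has slope −6 at this bundle.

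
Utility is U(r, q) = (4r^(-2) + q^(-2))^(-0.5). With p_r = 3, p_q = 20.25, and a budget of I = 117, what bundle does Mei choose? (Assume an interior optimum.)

For CES with ρ = -2, MRS = (4/1)·(q/r)^3.
Tangency: set MRS = p_r/p_q = 3/20.25 = 4/27.
So (q/r)^3 = 1/27; taking the cube root, q/r = 1/3, i.e. q = (1/3)·r.
Substitute into the budget 3·r + 20.25·q = 117: 9.75·r = 117, so r* = 12 and q* = (1/3)·12 = 4.

r* = 12, q* = 4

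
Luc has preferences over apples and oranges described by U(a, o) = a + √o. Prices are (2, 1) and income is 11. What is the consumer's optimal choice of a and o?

MU_a = 1, MU_o = 1/(2√o).
MRS = 1 ÷ (1/(2√o)).
Tangency: set MRS = p_a/p_o = 2/1 = 2.
MRS depends only on o: 2·√o = 2 ⇒ √o = 2/2 = 1 ⇒ o* = 1.
From the budget, 2·a = 11 − 1·1 = 10, so a* = 5.

a* = 5, o* = 1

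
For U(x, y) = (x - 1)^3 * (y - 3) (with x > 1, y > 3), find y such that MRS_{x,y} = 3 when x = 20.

MU_x = 3·(x−1)^2·(y−3), MU_y = (x−1)^3.
MRS = (3/1)·(y−3)/(x−1).
Substitute x = 20: MRS = (y − 3)/(19/3). Setting this equal to 3 gives y − 3 = 3·(19/3) = 19, so y = 22.

y = 22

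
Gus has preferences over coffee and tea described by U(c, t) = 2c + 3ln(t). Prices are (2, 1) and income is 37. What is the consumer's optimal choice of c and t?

MU_c = 2, MU_t = 3/t.
MRS = 2 ÷ (3/t).
Tangency: set MRS = p_c/p_t = 2/1 = 2.
MRS depends only on t: (2/3)·t = 2 ⇒ t* = 2/(2/3) = 3.
From the budget, 2·c = 37 − 1·3 = 34, so c* = 17.

c* = 17, t* = 3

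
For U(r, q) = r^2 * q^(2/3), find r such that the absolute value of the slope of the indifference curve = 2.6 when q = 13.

r = 15

MU_r = 2·r·q^(2/3) and MU_q = 2/3·r^2·q^(-1/3).
MRS = MU_r/MU_q = (3)·q/r.
Substitute q = 13: MRS = 39/r. Setting 39/r = 2.6 gives r = 39/2.6 = 15.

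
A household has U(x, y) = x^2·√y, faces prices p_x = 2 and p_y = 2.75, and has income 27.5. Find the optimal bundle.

MU_x = 2·x·√y and MU_y = 0.5·x^2·y^(-0.5).
MRS = MU_x/MU_y = (4)·y/x.
Tangency: set MRS = p_x/p_y = 2/2.75 = 8/11.
So (4)·y/x = 8/11, i.e. y = (2/11)·x.
Substitute into the budget 2·x + 2.75·y = 27.5: 2.5·x = 27.5, so x* = 11.
Then y* = (2/11)·11 = 2.

x* = 11, y* = 2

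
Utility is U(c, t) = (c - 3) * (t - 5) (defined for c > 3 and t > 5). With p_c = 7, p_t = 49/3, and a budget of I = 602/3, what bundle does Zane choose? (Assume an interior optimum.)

c* = 10, t* = 8

MU_c = (t−5), MU_t = (c−3).
MRS = (t−5)/(c−3).
Tangency: set MRS = p_c/p_t = 7/(49/3) = 3/7.
So (t − 5)/(c − 3) = 3/7, i.e. (t − 5) = (3/7)·(c − 3).
Rewrite the budget in excess-of-subsistence terms: 7·(c − 3) + (49/3)·(t − 5) = 602/3 − 7·3 − (49/3)·5 = 98.
Substituting, 14·(c − 3) = 98, so c − 3 = 7 and c* = 10.
Then t − 5 = (3/7)·7 = 3, so t* = 8.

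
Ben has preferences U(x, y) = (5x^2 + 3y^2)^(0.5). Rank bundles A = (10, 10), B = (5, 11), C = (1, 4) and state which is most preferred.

Bundle A

Evaluate utility at each bundle:
U(A) = 28.284.
U(B) = 22.091.
U(C) = 7.280.
Highest utility is A, so A ≻ B ≻ C.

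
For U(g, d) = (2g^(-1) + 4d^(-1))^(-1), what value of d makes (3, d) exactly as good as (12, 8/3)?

d = 4

U depends on (g, d) only through S = 2g^(-1) + 4d^(-1), so equal utility means equal S. At (12, 8/3): S = 5/3.
With g = 3: 2·3^(-1) = 2/3, so 4d^(-1) = 5/3 − 2/3 = 1, i.e. d^(-1) = 0.25.
Hence d = 1/0.25 = 4.
Check: U(3, 4) = 0.6.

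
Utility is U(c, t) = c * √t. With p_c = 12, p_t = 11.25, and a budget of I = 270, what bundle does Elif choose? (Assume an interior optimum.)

MU_c = √t and MU_t = 0.5·c·t^(-0.5).
MRS = MU_c/MU_t = (2)·t/c.
Tangency: set MRS = p_c/p_t = 12/11.25 = 16/15.
So (2)·t/c = 16/15, i.e. t = (8/15)·c.
Substitute into the budget 12·c + 11.25·t = 270: 18·c = 270, so c* = 15.
Then t* = (8/15)·15 = 8.

c* = 15, t* = 8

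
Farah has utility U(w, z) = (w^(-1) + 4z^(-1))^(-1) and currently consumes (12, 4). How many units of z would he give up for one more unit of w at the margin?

For CES with ρ = -1, MRS = (1/4)·(z/w)^2.
At (12, 4): MRS = 1/36.
The indifference curve has slope −1/36 at this bundle.

MRS = 1/36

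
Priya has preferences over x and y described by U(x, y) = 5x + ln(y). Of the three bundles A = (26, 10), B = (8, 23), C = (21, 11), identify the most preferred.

Bundle A

Evaluate utility at each bundle:
U(A) = 132.303.
U(B) = 43.135.
U(C) = 107.398.
Highest utility is A, so A ≻ C ≻ B.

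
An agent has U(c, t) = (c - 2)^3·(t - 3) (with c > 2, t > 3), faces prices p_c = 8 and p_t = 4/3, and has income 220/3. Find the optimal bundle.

MU_c = 3·(c−2)^2·(t−3), MU_t = (c−2)^3.
MRS = (3/1)·(t−3)/(c−2).
Tangency: set MRS = p_c/p_t = 8/(4/3) = 6.
So (3/1)·(t − 3)/(c − 2) = 6, i.e. (t − 3) = 2·(c − 2).
Rewrite the budget in excess-of-subsistence terms: 8·(c − 2) + (4/3)·(t − 3) = 220/3 − 8·2 − (4/3)·3 = 160/3.
Substituting, (32/3)·(c − 2) = 160/3, so c − 2 = 5 and c* = 7.
Then t − 3 = 2·5 = 10, so t* = 13.

c* = 7, t* = 13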